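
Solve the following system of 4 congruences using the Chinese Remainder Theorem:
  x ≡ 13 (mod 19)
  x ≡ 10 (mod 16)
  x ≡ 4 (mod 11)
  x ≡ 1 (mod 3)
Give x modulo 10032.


Product of moduli M = 19 · 16 · 11 · 3 = 10032.
Merge one congruence at a time:
  Start: x ≡ 13 (mod 19).
  Combine with x ≡ 10 (mod 16); new modulus lcm = 304.
    Write x = 13 + 19·t and substitute into x ≡ 10 (mod 16): 19·t ≡ 10 − 13 = -3 (mod 16).
    Reduce coefficients mod 16: 3·t ≡ 13 (mod 16).
    The inverse of 3 mod 16 is 11 (since 3·11 = 33 = 2·16 + 1), so t ≡ 11·13 = 143 ≡ 15 (mod 16).
    Then x = 13 + 19·15 = 298, valid modulo lcm(19, 16) = 304: x ≡ 298 (mod 304).
  Combine with x ≡ 4 (mod 11); new modulus lcm = 3344.
    Write x = 298 + 304·t and substitute into x ≡ 4 (mod 11): 304·t ≡ 4 − 298 = -294 (mod 11).
    Reduce coefficients mod 11: 7·t ≡ 3 (mod 11).
    The inverse of 7 mod 11 is 8 (since 7·8 = 56 = 5·11 + 1), so t ≡ 8·3 = 24 ≡ 2 (mod 11).
    Then x = 298 + 304·2 = 906, valid modulo lcm(304, 11) = 3344: x ≡ 906 (mod 3344).
  Combine with x ≡ 1 (mod 3); new modulus lcm = 10032.
    Write x = 906 + 3344·t and substitute into x ≡ 1 (mod 3): 3344·t ≡ 1 − 906 = -905 (mod 3).
    Reduce coefficients mod 3: 2·t ≡ 1 (mod 3).
    The inverse of 2 mod 3 is 2 (since 2·2 = 4 = 1·3 + 1), so t ≡ 2·1 = 2 ≡ 2 (mod 3).
    Then x = 906 + 3344·2 = 7594, valid modulo lcm(3344, 3) = 10032: x ≡ 7594 (mod 10032).
Verify against each original: 7594 mod 19 = 13, 7594 mod 16 = 10, 7594 mod 11 = 4, 7594 mod 3 = 1.

x ≡ 7594 (mod 10032).


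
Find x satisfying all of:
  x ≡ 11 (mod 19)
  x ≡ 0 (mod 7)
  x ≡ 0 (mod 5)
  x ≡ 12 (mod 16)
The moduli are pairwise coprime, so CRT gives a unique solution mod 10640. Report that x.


Product of moduli M = 19 · 7 · 5 · 16 = 10640.
Merge one congruence at a time:
  Start: x ≡ 11 (mod 19).
  Combine with x ≡ 0 (mod 7); new modulus lcm = 133.
    Write x = 11 + 19·t and substitute into x ≡ 0 (mod 7): 19·t ≡ 0 − 11 = -11 (mod 7).
    Reduce coefficients mod 7: 5·t ≡ 3 (mod 7).
    The inverse of 5 mod 7 is 3 (since 5·3 = 15 = 2·7 + 1), so t ≡ 3·3 = 9 ≡ 2 (mod 7).
    Then x = 11 + 19·2 = 49, valid modulo lcm(19, 7) = 133: x ≡ 49 (mod 133).
  Combine with x ≡ 0 (mod 5); new modulus lcm = 665.
    Write x = 49 + 133·t and substitute into x ≡ 0 (mod 5): 133·t ≡ 0 − 49 = -49 (mod 5).
    Reduce coefficients mod 5: 3·t ≡ 1 (mod 5).
    The inverse of 3 mod 5 is 2 (since 3·2 = 6 = 1·5 + 1), so t ≡ 2·1 = 2 ≡ 2 (mod 5).
    Then x = 49 + 133·2 = 315, valid modulo lcm(133, 5) = 665: x ≡ 315 (mod 665).
  Combine with x ≡ 12 (mod 16); new modulus lcm = 10640.
    Write x = 315 + 665·t and substitute into x ≡ 12 (mod 16): 665·t ≡ 12 − 315 = -303 (mod 16).
    Reduce coefficients mod 16: 9·t ≡ 1 (mod 16).
    The inverse of 9 mod 16 is 9 (since 9·9 = 81 = 5·16 + 1), so t ≡ 9·1 = 9 ≡ 9 (mod 16).
    Then x = 315 + 665·9 = 6300, valid modulo lcm(665, 16) = 10640: x ≡ 6300 (mod 10640).
Verify against each original: 6300 mod 19 = 11, 6300 mod 7 = 0, 6300 mod 5 = 0, 6300 mod 16 = 12.

x ≡ 6300 (mod 10640).


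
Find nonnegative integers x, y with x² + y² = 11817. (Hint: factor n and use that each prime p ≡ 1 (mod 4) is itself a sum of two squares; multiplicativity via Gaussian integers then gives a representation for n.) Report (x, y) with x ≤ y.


Step 1: Factor n = 11817 = 3^2 · 13 · 101.
Step 2: Check the mod-4 condition on each prime factor: 3 ≡ 3 (mod 4), exponent 2 (must be even); 13 ≡ 1 (mod 4), exponent 1; 101 ≡ 1 (mod 4), exponent 1.
All primes ≡ 3 (mod 4) appear to even exponent (or don't appear), so by the two-squares theorem n IS expressible as a sum of two squares.
Step 3: Build a representation. Group n = k² · m with k = 3 and m = 13 · 101 = 1313 (a product of primes ≡ 1 (mod 4)); a representation of m scales to one of n via (k·x)² + (k·y)² = k²(x² + y²). Each prime p ≡ 1 (mod 4) is itself a sum of two squares; find a² by testing p − a² for a perfect square:
  13: 13 − 1² = 12, 13 − 2² = 9 = 3² ⇒ 13 = 2² + 3².
  101: 101 − 1² = 100 = 10² ⇒ 101 = 1² + 10².
  Combine using the Brahmagupta–Fibonacci identity (a² + b²)(c² + d²) = (ac − bd)² + (ad + bc)² = (ac + bd)² + (ad − bc)²:
  13 · 101 = 1313: from (2² + 3²)(1² + 10²), take (2·1 − 3·10, 2·10 + 3·1) = (2 − 30, 20 + 3) = (-28, 23); dropping signs (only squares matter) gives (28, 23); check 28² + 23² = 784 + 529 = 1313 ✓.
  Scale by k = 3: (3·28, 3·23) = (84, 69).
Step 4: Order so x ≤ y and verify: 69² + 84² = 4761 + 7056 = 11817 = n. ✓

n = 11817 = 69² + 84² (one valid representation with x ≤ y).


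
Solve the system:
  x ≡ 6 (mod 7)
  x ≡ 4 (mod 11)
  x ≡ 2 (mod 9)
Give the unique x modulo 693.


Moduli 7, 11, 9 are pairwise coprime; by CRT there is a unique solution modulo M = 7 · 11 · 9 = 693.
Solve pairwise, accumulating the modulus:
  Start with x ≡ 6 (mod 7).
  Combine with x ≡ 4 (mod 11): since gcd(7, 11) = 1, we get a unique residue mod 77.
    Write x = 6 + 7·t and substitute into x ≡ 4 (mod 11): 7·t ≡ 4 − 6 = -2 (mod 11).
    Reduce coefficients mod 11: 7·t ≡ 9 (mod 11).
    The inverse of 7 mod 11 is 8 (since 7·8 = 56 = 5·11 + 1), so t ≡ 8·9 = 72 ≡ 6 (mod 11).
    Then x = 6 + 7·6 = 48, valid modulo lcm(7, 11) = 77: x ≡ 48 (mod 77).
  Combine with x ≡ 2 (mod 9): since gcd(77, 9) = 1, we get a unique residue mod 693.
    Write x = 48 + 77·t and substitute into x ≡ 2 (mod 9): 77·t ≡ 2 − 48 = -46 (mod 9).
    Reduce coefficients mod 9: 5·t ≡ 8 (mod 9).
    The inverse of 5 mod 9 is 2 (since 5·2 = 10 = 1·9 + 1), so t ≡ 2·8 = 16 ≡ 7 (mod 9).
    Then x = 48 + 77·7 = 587, valid modulo lcm(77, 9) = 693: x ≡ 587 (mod 693).
Verify: 587 mod 7 = 6 ✓, 587 mod 11 = 4 ✓, 587 mod 9 = 2 ✓.

x ≡ 587 (mod 693).


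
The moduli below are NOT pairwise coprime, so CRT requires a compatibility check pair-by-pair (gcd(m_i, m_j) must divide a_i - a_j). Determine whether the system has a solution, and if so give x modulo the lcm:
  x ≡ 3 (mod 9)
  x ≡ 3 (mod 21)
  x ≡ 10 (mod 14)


Moduli 9, 21, 14 are not pairwise coprime, so CRT works modulo lcm(m_i) when all pairwise compatibility conditions hold.
Pairwise compatibility: gcd(m_i, m_j) must divide a_i - a_j for every pair.
Merge one congruence at a time:
  Start: x ≡ 3 (mod 9).
  Combine with x ≡ 3 (mod 21): gcd(9, 21) = 3; 3 - 3 = 0, which IS divisible by 3, so compatible.
    Write x = 3 + 9·t and substitute into x ≡ 3 (mod 21): 9·t ≡ 3 − 3 = 0 (mod 21).
    Divide the congruence (and modulus) by g = 3: 3·t ≡ 0 (mod 7).
    The inverse of 3 mod 7 is 5 (since 3·5 = 15 = 2·7 + 1), so t ≡ 5·0 = 0 ≡ 0 (mod 7).
    Then x = 3 + 9·0 = 3, valid modulo lcm(9, 21) = 63: x ≡ 3 (mod 63).
  Combine with x ≡ 10 (mod 14): gcd(63, 14) = 7; 10 - 3 = 7, which IS divisible by 7, so compatible.
    Write x = 3 + 63·t and substitute into x ≡ 10 (mod 14): 63·t ≡ 10 − 3 = 7 (mod 14).
    Divide the congruence (and modulus) by g = 7: 9·t ≡ 1 (mod 2).
    Reduce coefficients mod 2: 1·t ≡ 1 (mod 2).
    So t ≡ 1 (mod 2).
    Then x = 3 + 63·1 = 66, valid modulo lcm(63, 14) = 126: x ≡ 66 (mod 126).
Verify: 66 mod 9 = 3, 66 mod 21 = 3, 66 mod 14 = 10.

x ≡ 66 (mod 126).


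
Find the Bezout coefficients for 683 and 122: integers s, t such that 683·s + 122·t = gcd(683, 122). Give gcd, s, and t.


Euclidean algorithm on (683, 122) — divide until remainder is 0:
  683 = 5 · 122 + 73
  122 = 1 · 73 + 49
  73 = 1 · 49 + 24
  49 = 2 · 24 + 1
  24 = 24 · 1 + 0
gcd(683, 122) = 1.
Track Bezout coefficients alongside the remainders: start with r₀ = 683 = a·1 + b·0 (s = 1, t = 0) and r₁ = 122 = a·0 + b·1 (s = 0, t = 1); each new remainder r_{k+1} = r_{k-1} − q_k·r_k inherits s_{k+1} = s_{k-1} − q_k·s_k, t_{k+1} = t_{k-1} − q_k·t_k, so r_k = a·s_k + b·t_k at every step:
  q = 5: r = 73, s = 1 − 5·0 = 1, t = 0 − 5·1 = -5  (check: 683·1 + 122·(-5) = 73)
  q = 1: r = 49, s = 0 − 1·1 = -1, t = 1 − 1·(-5) = 6  (check: 683·(-1) + 122·6 = 49)
  q = 1: r = 24, s = 1 − 1·(-1) = 2, t = -5 − 1·6 = -11  (check: 683·2 + 122·(-11) = 24)
  q = 2: r = 1, s = -1 − 2·2 = -5, t = 6 − 2·(-11) = 28  (check: 683·(-5) + 122·28 = 1)
The row with r = 1 (the gcd) gives the Bezout coefficients s = -5, t = 28.
Result: 683 · (-5) + 122 · (28) = 1.

gcd(683, 122) = 1; s = -5, t = 28 (check: 683·(-5) + 122·28 = 1).


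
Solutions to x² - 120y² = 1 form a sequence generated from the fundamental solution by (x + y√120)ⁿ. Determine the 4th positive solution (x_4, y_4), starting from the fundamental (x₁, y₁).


Step 1: Find the fundamental solution (x₁, y₁) of x² - 120y² = 1.
  Expand √120 as a continued fraction. a₀ = ⌊√120⌋ = 10; iterate m_{k+1} = d_k·a_k − m_k, d_{k+1} = (120 − m_{k+1}²)/d_k, a_{k+1} = ⌊(a₀ + m_{k+1})/d_{k+1}⌋ (starting m₀ = 0, d₀ = 1), with convergents p_k = a_k·p_{k-1} + p_{k-2}, q_k = a_k·q_{k-1} + q_{k-2} (p₋₁ = 1, q₋₁ = 0):
  k = 0: a₀ = 10; p₀/q₀ = 10/1; p₀² − 120·q₀² = 100 − 120 = -20.
  k = 1: m = 10, d = 20, a = ⌊(10 + 10)/20⌋ = 1; p/q = (1·10 + 1)/(1·1 + 0) = 11/1; p² − 120·q² = 121 − 120 = 1.
  The first convergent with p² − 120·q² = 1 gives the fundamental solution (x₁, y₁) = (11, 1).
Step 2: Apply the recurrence (x_{n+1}, y_{n+1}) = (x₁x_n + 120y₁y_n, x₁y_n + y₁x_n) repeatedly.
  From (x_1, y_1) = (11, 1): x_2 = 11·11 + 120·1·1 = 241; y_2 = 11·1 + 1·11 = 22.
  From (x_2, y_2) = (241, 22): x_3 = 11·241 + 120·1·22 = 5291; y_3 = 11·22 + 1·241 = 483.
  From (x_3, y_3) = (5291, 483): x_4 = 11·5291 + 120·1·483 = 116161; y_4 = 11·483 + 1·5291 = 10604.
Step 3: Verify x_4² - 120·y_4² = 13493377921 - 13493377920 = 1 (should be 1). ✓

(x_1, y_1) = (11, 1); (x_4, y_4) = (116161, 10604).


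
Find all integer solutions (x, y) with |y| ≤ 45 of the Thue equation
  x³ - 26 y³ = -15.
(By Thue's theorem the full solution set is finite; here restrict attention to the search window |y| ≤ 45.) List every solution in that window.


The equation is x³ - 26y³ = -15. For fixed y, x³ = 26·y³ − 15, so a solution requires the RHS to be a perfect cube.
Strategy: iterate y from -45 to 45, compute RHS = 26·y³ − 15, and check whether it is a (positive or negative) perfect cube.
Check small values of y:
  y = 0: RHS = -15 is not a perfect cube.
  y = 1: RHS = 11 is not a perfect cube.
  y = -1: RHS = -41 is not a perfect cube.
  y = 2: RHS = 193 is not a perfect cube.
  y = -2: RHS = -223 is not a perfect cube.
  y = 3: RHS = 687 is not a perfect cube.
  y = -3: RHS = -717 is not a perfect cube.
Continuing the search up to |y| = 45 finds no solutions either.
No (x, y) in the scanned range satisfies the equation.

No integer solutions with |y| ≤ 45.


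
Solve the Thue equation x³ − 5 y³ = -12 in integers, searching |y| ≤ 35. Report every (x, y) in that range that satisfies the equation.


The equation is x³ - 5y³ = -12. For fixed y, x³ = 5·y³ − 12, so a solution requires the RHS to be a perfect cube.
Strategy: iterate y from -35 to 35, compute RHS = 5·y³ − 12, and check whether it is a (positive or negative) perfect cube.
Check small values of y:
  y = 0: RHS = -12 is not a perfect cube.
  y = 1: RHS = -7 is not a perfect cube.
  y = -1: RHS = -17 is not a perfect cube.
  y = 2: RHS = 28 is not a perfect cube.
  y = -2: RHS = -52 is not a perfect cube.
  y = 3: RHS = 123 is not a perfect cube.
  y = -3: RHS = -147 is not a perfect cube.
Continuing the search up to |y| = 35 finds no solutions either.
No (x, y) in the scanned range satisfies the equation.

No integer solutions with |y| ≤ 35.


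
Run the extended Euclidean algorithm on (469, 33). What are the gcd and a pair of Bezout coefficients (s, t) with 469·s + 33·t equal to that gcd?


Euclidean algorithm on (469, 33) — divide until remainder is 0:
  469 = 14 · 33 + 7
  33 = 4 · 7 + 5
  7 = 1 · 5 + 2
  5 = 2 · 2 + 1
  2 = 2 · 1 + 0
gcd(469, 33) = 1.
Track Bezout coefficients alongside the remainders: start with r₀ = 469 = a·1 + b·0 (s = 1, t = 0) and r₁ = 33 = a·0 + b·1 (s = 0, t = 1); each new remainder r_{k+1} = r_{k-1} − q_k·r_k inherits s_{k+1} = s_{k-1} − q_k·s_k, t_{k+1} = t_{k-1} − q_k·t_k, so r_k = a·s_k + b·t_k at every step:
  q = 14: r = 7, s = 1 − 14·0 = 1, t = 0 − 14·1 = -14  (check: 469·1 + 33·(-14) = 7)
  q = 4: r = 5, s = 0 − 4·1 = -4, t = 1 − 4·(-14) = 57  (check: 469·(-4) + 33·57 = 5)
  q = 1: r = 2, s = 1 − 1·(-4) = 5, t = -14 − 1·57 = -71  (check: 469·5 + 33·(-71) = 2)
  q = 2: r = 1, s = -4 − 2·5 = -14, t = 57 − 2·(-71) = 199  (check: 469·(-14) + 33·199 = 1)
The row with r = 1 (the gcd) gives the Bezout coefficients s = -14, t = 199.
Result: 469 · (-14) + 33 · (199) = 1.

gcd(469, 33) = 1; s = -14, t = 199 (check: 469·(-14) + 33·199 = 1).


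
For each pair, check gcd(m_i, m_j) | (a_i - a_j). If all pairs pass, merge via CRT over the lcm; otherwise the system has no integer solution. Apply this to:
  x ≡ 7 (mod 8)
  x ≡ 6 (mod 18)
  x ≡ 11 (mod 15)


Moduli 8, 18, 15 are not pairwise coprime, so CRT works modulo lcm(m_i) when all pairwise compatibility conditions hold.
Pairwise compatibility: gcd(m_i, m_j) must divide a_i - a_j for every pair.
Merge one congruence at a time:
  Start: x ≡ 7 (mod 8).
  Combine with x ≡ 6 (mod 18): gcd(8, 18) = 2, and 6 - 7 = -1 is NOT divisible by 2.
    ⇒ system is inconsistent (no integer solution).

No solution (the system is inconsistent).


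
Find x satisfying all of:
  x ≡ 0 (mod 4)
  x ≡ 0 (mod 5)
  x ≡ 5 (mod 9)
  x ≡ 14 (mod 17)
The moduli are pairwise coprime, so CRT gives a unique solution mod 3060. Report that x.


Product of moduli M = 4 · 5 · 9 · 17 = 3060.
Merge one congruence at a time:
  Start: x ≡ 0 (mod 4).
  Combine with x ≡ 0 (mod 5); new modulus lcm = 20.
    Write x = 0 + 4·t and substitute into x ≡ 0 (mod 5): 4·t ≡ 0 − 0 = 0 (mod 5).
    The inverse of 4 mod 5 is 4 (since 4·4 = 16 = 3·5 + 1), so t ≡ 4·0 = 0 ≡ 0 (mod 5).
    Then x = 0 + 4·0 = 0, valid modulo lcm(4, 5) = 20: x ≡ 0 (mod 20).
  Combine with x ≡ 5 (mod 9); new modulus lcm = 180.
    Write x = 0 + 20·t and substitute into x ≡ 5 (mod 9): 20·t ≡ 5 − 0 = 5 (mod 9).
    Reduce coefficients mod 9: 2·t ≡ 5 (mod 9).
    The inverse of 2 mod 9 is 5 (since 2·5 = 10 = 1·9 + 1), so t ≡ 5·5 = 25 ≡ 7 (mod 9).
    Then x = 0 + 20·7 = 140, valid modulo lcm(20, 9) = 180: x ≡ 140 (mod 180).
  Combine with x ≡ 14 (mod 17); new modulus lcm = 3060.
    Write x = 140 + 180·t and substitute into x ≡ 14 (mod 17): 180·t ≡ 14 − 140 = -126 (mod 17).
    Reduce coefficients mod 17: 10·t ≡ 10 (mod 17).
    The inverse of 10 mod 17 is 12 (since 10·12 = 120 = 7·17 + 1), so t ≡ 12·10 = 120 ≡ 1 (mod 17).
    Then x = 140 + 180·1 = 320, valid modulo lcm(180, 17) = 3060: x ≡ 320 (mod 3060).
Verify against each original: 320 mod 4 = 0, 320 mod 5 = 0, 320 mod 9 = 5, 320 mod 17 = 14.

x ≡ 320 (mod 3060).


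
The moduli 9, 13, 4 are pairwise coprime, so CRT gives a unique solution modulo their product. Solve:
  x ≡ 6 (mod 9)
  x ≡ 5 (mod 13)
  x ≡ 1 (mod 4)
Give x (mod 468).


Moduli 9, 13, 4 are pairwise coprime; by CRT there is a unique solution modulo M = 9 · 13 · 4 = 468.
Solve pairwise, accumulating the modulus:
  Start with x ≡ 6 (mod 9).
  Combine with x ≡ 5 (mod 13): since gcd(9, 13) = 1, we get a unique residue mod 117.
    Write x = 6 + 9·t and substitute into x ≡ 5 (mod 13): 9·t ≡ 5 − 6 = -1 (mod 13).
    Reduce coefficients mod 13: 9·t ≡ 12 (mod 13).
    The inverse of 9 mod 13 is 3 (since 9·3 = 27 = 2·13 + 1), so t ≡ 3·12 = 36 ≡ 10 (mod 13).
    Then x = 6 + 9·10 = 96, valid modulo lcm(9, 13) = 117: x ≡ 96 (mod 117).
  Combine with x ≡ 1 (mod 4): since gcd(117, 4) = 1, we get a unique residue mod 468.
    Write x = 96 + 117·t and substitute into x ≡ 1 (mod 4): 117·t ≡ 1 − 96 = -95 (mod 4).
    Reduce coefficients mod 4: 1·t ≡ 1 (mod 4).
    So t ≡ 1 (mod 4).
    Then x = 96 + 117·1 = 213, valid modulo lcm(117, 4) = 468: x ≡ 213 (mod 468).
Verify: 213 mod 9 = 6 ✓, 213 mod 13 = 5 ✓, 213 mod 4 = 1 ✓.

x ≡ 213 (mod 468).


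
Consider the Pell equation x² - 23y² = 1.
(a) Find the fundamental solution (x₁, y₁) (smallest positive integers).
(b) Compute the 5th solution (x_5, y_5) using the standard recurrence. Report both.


Step 1: Find the fundamental solution (x₁, y₁) of x² - 23y² = 1.
  Expand √23 as a continued fraction. a₀ = ⌊√23⌋ = 4; iterate m_{k+1} = d_k·a_k − m_k, d_{k+1} = (23 − m_{k+1}²)/d_k, a_{k+1} = ⌊(a₀ + m_{k+1})/d_{k+1}⌋ (starting m₀ = 0, d₀ = 1), with convergents p_k = a_k·p_{k-1} + p_{k-2}, q_k = a_k·q_{k-1} + q_{k-2} (p₋₁ = 1, q₋₁ = 0):
  k = 0: a₀ = 4; p₀/q₀ = 4/1; p₀² − 23·q₀² = 16 − 23 = -7.
  k = 1: m = 4, d = 7, a = ⌊(4 + 4)/7⌋ = 1; p/q = (1·4 + 1)/(1·1 + 0) = 5/1; p² − 23·q² = 25 − 23 = 2.
  k = 2: m = 3, d = 2, a = ⌊(4 + 3)/2⌋ = 3; p/q = (3·5 + 4)/(3·1 + 1) = 19/4; p² − 23·q² = 361 − 368 = -7.
  k = 3: m = 3, d = 7, a = ⌊(4 + 3)/7⌋ = 1; p/q = (1·19 + 5)/(1·4 + 1) = 24/5; p² − 23·q² = 576 − 575 = 1.
  The first convergent with p² − 23·q² = 1 gives the fundamental solution (x₁, y₁) = (24, 5).
Step 2: Apply the recurrence (x_{n+1}, y_{n+1}) = (x₁x_n + 23y₁y_n, x₁y_n + y₁x_n) repeatedly.
  From (x_1, y_1) = (24, 5): x_2 = 24·24 + 23·5·5 = 1151; y_2 = 24·5 + 5·24 = 240.
  From (x_2, y_2) = (1151, 240): x_3 = 24·1151 + 23·5·240 = 55224; y_3 = 24·240 + 5·1151 = 11515.
  From (x_3, y_3) = (55224, 11515): x_4 = 24·55224 + 23·5·11515 = 2649601; y_4 = 24·11515 + 5·55224 = 552480.
  From (x_4, y_4) = (2649601, 552480): x_5 = 24·2649601 + 23·5·552480 = 127125624; y_5 = 24·552480 + 5·2649601 = 26507525.
Step 3: Verify x_5² - 23·y_5² = 16160924277389376 - 16160924277389375 = 1 (should be 1). ✓

(x_1, y_1) = (24, 5); (x_5, y_5) = (127125624, 26507525).


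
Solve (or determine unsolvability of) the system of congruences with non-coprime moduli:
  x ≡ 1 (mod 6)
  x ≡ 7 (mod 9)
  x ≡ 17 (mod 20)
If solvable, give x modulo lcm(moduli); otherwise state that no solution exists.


Moduli 6, 9, 20 are not pairwise coprime, so CRT works modulo lcm(m_i) when all pairwise compatibility conditions hold.
Pairwise compatibility: gcd(m_i, m_j) must divide a_i - a_j for every pair.
Merge one congruence at a time:
  Start: x ≡ 1 (mod 6).
  Combine with x ≡ 7 (mod 9): gcd(6, 9) = 3; 7 - 1 = 6, which IS divisible by 3, so compatible.
    Write x = 1 + 6·t and substitute into x ≡ 7 (mod 9): 6·t ≡ 7 − 1 = 6 (mod 9).
    Divide the congruence (and modulus) by g = 3: 2·t ≡ 2 (mod 3).
    The inverse of 2 mod 3 is 2 (since 2·2 = 4 = 1·3 + 1), so t ≡ 2·2 = 4 ≡ 1 (mod 3).
    Then x = 1 + 6·1 = 7, valid modulo lcm(6, 9) = 18: x ≡ 7 (mod 18).
  Combine with x ≡ 17 (mod 20): gcd(18, 20) = 2; 17 - 7 = 10, which IS divisible by 2, so compatible.
    Write x = 7 + 18·t and substitute into x ≡ 17 (mod 20): 18·t ≡ 17 − 7 = 10 (mod 20).
    Divide the congruence (and modulus) by g = 2: 9·t ≡ 5 (mod 10).
    The inverse of 9 mod 10 is 9 (since 9·9 = 81 = 8·10 + 1), so t ≡ 9·5 = 45 ≡ 5 (mod 10).
    Then x = 7 + 18·5 = 97, valid modulo lcm(18, 20) = 180: x ≡ 97 (mod 180).
Verify: 97 mod 6 = 1, 97 mod 9 = 7, 97 mod 20 = 17.

x ≡ 97 (mod 180).


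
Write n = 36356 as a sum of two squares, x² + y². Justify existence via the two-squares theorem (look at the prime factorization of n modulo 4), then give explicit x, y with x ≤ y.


Step 1: Factor n = 36356 = 2^2 · 61 · 149.
Step 2: Check the mod-4 condition on each prime factor: 2 = 2 (special); 61 ≡ 1 (mod 4), exponent 1; 149 ≡ 1 (mod 4), exponent 1.
All primes ≡ 3 (mod 4) appear to even exponent (or don't appear), so by the two-squares theorem n IS expressible as a sum of two squares.
Step 3: Build a representation. Group n = k² · m with k = 2 and m = 61 · 149 = 9089 (a product of primes ≡ 1 (mod 4)); a representation of m scales to one of n via (k·x)² + (k·y)² = k²(x² + y²). Each prime p ≡ 1 (mod 4) is itself a sum of two squares; find a² by testing p − a² for a perfect square:
  61: 61 − 1² = 60, 61 − 2² = 57, 61 − 3² = 52, 61 − 4² = 45, 61 − 5² = 36 = 6² ⇒ 61 = 5² + 6².
  149: 149 − 1² = 148, 149 − 2² = 145, 149 − 3² = 140, 149 − 4² = 133, 149 − 5² = 124, 149 − 6² = 113, 149 − 7² = 100 = 10² ⇒ 149 = 7² + 10².
  Combine using the Brahmagupta–Fibonacci identity (a² + b²)(c² + d²) = (ac − bd)² + (ad + bc)² = (ac + bd)² + (ad − bc)²:
  61 · 149 = 9089: from (5² + 6²)(7² + 10²), take (5·7 − 6·10, 5·10 + 6·7) = (35 − 60, 50 + 42) = (-25, 92); dropping signs (only squares matter) gives (25, 92); check 25² + 92² = 625 + 8464 = 9089 ✓.
  Scale by k = 2: (2·25, 2·92) = (50, 184).
Step 4: Order so x ≤ y and verify: 50² + 184² = 2500 + 33856 = 36356 = n. ✓

n = 36356 = 50² + 184² (one valid representation with x ≤ y).


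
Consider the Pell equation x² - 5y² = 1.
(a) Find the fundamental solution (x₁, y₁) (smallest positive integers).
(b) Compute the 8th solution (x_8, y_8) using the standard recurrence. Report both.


Step 1: Find the fundamental solution (x₁, y₁) of x² - 5y² = 1.
  Expand √5 as a continued fraction. a₀ = ⌊√5⌋ = 2; iterate m_{k+1} = d_k·a_k − m_k, d_{k+1} = (5 − m_{k+1}²)/d_k, a_{k+1} = ⌊(a₀ + m_{k+1})/d_{k+1}⌋ (starting m₀ = 0, d₀ = 1), with convergents p_k = a_k·p_{k-1} + p_{k-2}, q_k = a_k·q_{k-1} + q_{k-2} (p₋₁ = 1, q₋₁ = 0):
  k = 0: a₀ = 2; p₀/q₀ = 2/1; p₀² − 5·q₀² = 4 − 5 = -1.
  k = 1: m = 2, d = 1, a = ⌊(2 + 2)/1⌋ = 4; p/q = (4·2 + 1)/(4·1 + 0) = 9/4; p² − 5·q² = 81 − 80 = 1.
  The first convergent with p² − 5·q² = 1 gives the fundamental solution (x₁, y₁) = (9, 4).
Step 2: Apply the recurrence (x_{n+1}, y_{n+1}) = (x₁x_n + 5y₁y_n, x₁y_n + y₁x_n) repeatedly.
  From (x_1, y_1) = (9, 4): x_2 = 9·9 + 5·4·4 = 161; y_2 = 9·4 + 4·9 = 72.
  From (x_2, y_2) = (161, 72): x_3 = 9·161 + 5·4·72 = 2889; y_3 = 9·72 + 4·161 = 1292.
  From (x_3, y_3) = (2889, 1292): x_4 = 9·2889 + 5·4·1292 = 51841; y_4 = 9·1292 + 4·2889 = 23184.
  From (x_4, y_4) = (51841, 23184): x_5 = 9·51841 + 5·4·23184 = 930249; y_5 = 9·23184 + 4·51841 = 416020.
  From (x_5, y_5) = (930249, 416020): x_6 = 9·930249 + 5·4·416020 = 16692641; y_6 = 9·416020 + 4·930249 = 7465176.
  From (x_6, y_6) = (16692641, 7465176): x_7 = 9·16692641 + 5·4·7465176 = 299537289; y_7 = 9·7465176 + 4·16692641 = 133957148.
  From (x_7, y_7) = (299537289, 133957148): x_8 = 9·299537289 + 5·4·133957148 = 5374978561; y_8 = 9·133957148 + 4·299537289 = 2403763488.
Step 3: Verify x_8² - 5·y_8² = 28890394531209630721 - 28890394531209630720 = 1 (should be 1). ✓

(x_1, y_1) = (9, 4); (x_8, y_8) = (5374978561, 2403763488).


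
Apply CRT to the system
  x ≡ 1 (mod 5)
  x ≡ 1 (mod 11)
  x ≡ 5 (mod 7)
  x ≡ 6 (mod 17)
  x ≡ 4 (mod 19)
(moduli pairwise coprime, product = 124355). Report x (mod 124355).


Product of moduli M = 5 · 11 · 7 · 17 · 19 = 124355.
Merge one congruence at a time:
  Start: x ≡ 1 (mod 5).
  Combine with x ≡ 1 (mod 11); new modulus lcm = 55.
    Write x = 1 + 5·t and substitute into x ≡ 1 (mod 11): 5·t ≡ 1 − 1 = 0 (mod 11).
    The inverse of 5 mod 11 is 9 (since 5·9 = 45 = 4·11 + 1), so t ≡ 9·0 = 0 ≡ 0 (mod 11).
    Then x = 1 + 5·0 = 1, valid modulo lcm(5, 11) = 55: x ≡ 1 (mod 55).
  Combine with x ≡ 5 (mod 7); new modulus lcm = 385.
    Write x = 1 + 55·t and substitute into x ≡ 5 (mod 7): 55·t ≡ 5 − 1 = 4 (mod 7).
    Reduce coefficients mod 7: 6·t ≡ 4 (mod 7).
    The inverse of 6 mod 7 is 6 (since 6·6 = 36 = 5·7 + 1), so t ≡ 6·4 = 24 ≡ 3 (mod 7).
    Then x = 1 + 55·3 = 166, valid modulo lcm(55, 7) = 385: x ≡ 166 (mod 385).
  Combine with x ≡ 6 (mod 17); new modulus lcm = 6545.
    Write x = 166 + 385·t and substitute into x ≡ 6 (mod 17): 385·t ≡ 6 − 166 = -160 (mod 17).
    Reduce coefficients mod 17: 11·t ≡ 10 (mod 17).
    The inverse of 11 mod 17 is 14 (since 11·14 = 154 = 9·17 + 1), so t ≡ 14·10 = 140 ≡ 4 (mod 17).
    Then x = 166 + 385·4 = 1706, valid modulo lcm(385, 17) = 6545: x ≡ 1706 (mod 6545).
  Combine with x ≡ 4 (mod 19); new modulus lcm = 124355.
    Write x = 1706 + 6545·t and substitute into x ≡ 4 (mod 19): 6545·t ≡ 4 − 1706 = -1702 (mod 19).
    Reduce coefficients mod 19: 9·t ≡ 8 (mod 19).
    The inverse of 9 mod 19 is 17 (since 9·17 = 153 = 8·19 + 1), so t ≡ 17·8 = 136 ≡ 3 (mod 19).
    Then x = 1706 + 6545·3 = 21341, valid modulo lcm(6545, 19) = 124355: x ≡ 21341 (mod 124355).
Verify against each original: 21341 mod 5 = 1, 21341 mod 11 = 1, 21341 mod 7 = 5, 21341 mod 17 = 6, 21341 mod 19 = 4.

x ≡ 21341 (mod 124355).


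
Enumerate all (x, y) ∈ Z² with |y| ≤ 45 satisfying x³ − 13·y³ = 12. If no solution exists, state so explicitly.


The equation is x³ - 13y³ = 12. For fixed y, x³ = 13·y³ + 12, so a solution requires the RHS to be a perfect cube.
Strategy: iterate y from -45 to 45, compute RHS = 13·y³ + 12, and check whether it is a (positive or negative) perfect cube.
Check small values of y:
  y = 0: RHS = 12 is not a perfect cube.
  y = 1: RHS = 25 is not a perfect cube.
  y = -1: RHS = -1 = (-1)³ ⇒ x = -1 works.
  y = 2: RHS = 116 is not a perfect cube.
  y = -2: RHS = -92 is not a perfect cube.
  y = 3: RHS = 363 is not a perfect cube.
  y = -3: RHS = -339 is not a perfect cube.
Continuing the search up to |y| = 45 finds no further solutions beyond those listed.
Collected solutions: (-1, -1).

Solutions (with |y| ≤ 45): (-1, -1).


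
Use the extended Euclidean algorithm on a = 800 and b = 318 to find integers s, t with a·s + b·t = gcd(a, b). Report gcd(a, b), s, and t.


Euclidean algorithm on (800, 318) — divide until remainder is 0:
  800 = 2 · 318 + 164
  318 = 1 · 164 + 154
  164 = 1 · 154 + 10
  154 = 15 · 10 + 4
  10 = 2 · 4 + 2
  4 = 2 · 2 + 0
gcd(800, 318) = 2.
Track Bezout coefficients alongside the remainders: start with r₀ = 800 = a·1 + b·0 (s = 1, t = 0) and r₁ = 318 = a·0 + b·1 (s = 0, t = 1); each new remainder r_{k+1} = r_{k-1} − q_k·r_k inherits s_{k+1} = s_{k-1} − q_k·s_k, t_{k+1} = t_{k-1} − q_k·t_k, so r_k = a·s_k + b·t_k at every step:
  q = 2: r = 164, s = 1 − 2·0 = 1, t = 0 − 2·1 = -2  (check: 800·1 + 318·(-2) = 164)
  q = 1: r = 154, s = 0 − 1·1 = -1, t = 1 − 1·(-2) = 3  (check: 800·(-1) + 318·3 = 154)
  q = 1: r = 10, s = 1 − 1·(-1) = 2, t = -2 − 1·3 = -5  (check: 800·2 + 318·(-5) = 10)
  q = 15: r = 4, s = -1 − 15·2 = -31, t = 3 − 15·(-5) = 78  (check: 800·(-31) + 318·78 = 4)
  q = 2: r = 2, s = 2 − 2·(-31) = 64, t = -5 − 2·78 = -161  (check: 800·64 + 318·(-161) = 2)
The row with r = 2 (the gcd) gives the Bezout coefficients s = 64, t = -161.
Result: 800 · (64) + 318 · (-161) = 2.

gcd(800, 318) = 2; s = 64, t = -161 (check: 800·64 + 318·(-161) = 2).


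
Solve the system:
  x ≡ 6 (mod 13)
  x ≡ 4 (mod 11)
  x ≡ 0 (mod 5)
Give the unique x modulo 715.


Moduli 13, 11, 5 are pairwise coprime; by CRT there is a unique solution modulo M = 13 · 11 · 5 = 715.
Solve pairwise, accumulating the modulus:
  Start with x ≡ 6 (mod 13).
  Combine with x ≡ 4 (mod 11): since gcd(13, 11) = 1, we get a unique residue mod 143.
    Write x = 6 + 13·t and substitute into x ≡ 4 (mod 11): 13·t ≡ 4 − 6 = -2 (mod 11).
    Reduce coefficients mod 11: 2·t ≡ 9 (mod 11).
    The inverse of 2 mod 11 is 6 (since 2·6 = 12 = 1·11 + 1), so t ≡ 6·9 = 54 ≡ 10 (mod 11).
    Then x = 6 + 13·10 = 136, valid modulo lcm(13, 11) = 143: x ≡ 136 (mod 143).
  Combine with x ≡ 0 (mod 5): since gcd(143, 5) = 1, we get a unique residue mod 715.
    Write x = 136 + 143·t and substitute into x ≡ 0 (mod 5): 143·t ≡ 0 − 136 = -136 (mod 5).
    Reduce coefficients mod 5: 3·t ≡ 4 (mod 5).
    The inverse of 3 mod 5 is 2 (since 3·2 = 6 = 1·5 + 1), so t ≡ 2·4 = 8 ≡ 3 (mod 5).
    Then x = 136 + 143·3 = 565, valid modulo lcm(143, 5) = 715: x ≡ 565 (mod 715).
Verify: 565 mod 13 = 6 ✓, 565 mod 11 = 4 ✓, 565 mod 5 = 0 ✓.

x ≡ 565 (mod 715).


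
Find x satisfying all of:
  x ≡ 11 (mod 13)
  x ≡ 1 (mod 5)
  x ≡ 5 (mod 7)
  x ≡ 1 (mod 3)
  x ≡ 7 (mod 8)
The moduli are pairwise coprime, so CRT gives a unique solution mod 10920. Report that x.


Product of moduli M = 13 · 5 · 7 · 3 · 8 = 10920.
Merge one congruence at a time:
  Start: x ≡ 11 (mod 13).
  Combine with x ≡ 1 (mod 5); new modulus lcm = 65.
    Write x = 11 + 13·t and substitute into x ≡ 1 (mod 5): 13·t ≡ 1 − 11 = -10 (mod 5).
    Reduce coefficients mod 5: 3·t ≡ 0 (mod 5).
    The inverse of 3 mod 5 is 2 (since 3·2 = 6 = 1·5 + 1), so t ≡ 2·0 = 0 ≡ 0 (mod 5).
    Then x = 11 + 13·0 = 11, valid modulo lcm(13, 5) = 65: x ≡ 11 (mod 65).
  Combine with x ≡ 5 (mod 7); new modulus lcm = 455.
    Write x = 11 + 65·t and substitute into x ≡ 5 (mod 7): 65·t ≡ 5 − 11 = -6 (mod 7).
    Reduce coefficients mod 7: 2·t ≡ 1 (mod 7).
    The inverse of 2 mod 7 is 4 (since 2·4 = 8 = 1·7 + 1), so t ≡ 4·1 = 4 ≡ 4 (mod 7).
    Then x = 11 + 65·4 = 271, valid modulo lcm(65, 7) = 455: x ≡ 271 (mod 455).
  Combine with x ≡ 1 (mod 3); new modulus lcm = 1365.
    Write x = 271 + 455·t and substitute into x ≡ 1 (mod 3): 455·t ≡ 1 − 271 = -270 (mod 3).
    Reduce coefficients mod 3: 2·t ≡ 0 (mod 3).
    The inverse of 2 mod 3 is 2 (since 2·2 = 4 = 1·3 + 1), so t ≡ 2·0 = 0 ≡ 0 (mod 3).
    Then x = 271 + 455·0 = 271, valid modulo lcm(455, 3) = 1365: x ≡ 271 (mod 1365).
  Combine with x ≡ 7 (mod 8); new modulus lcm = 10920.
    Write x = 271 + 1365·t and substitute into x ≡ 7 (mod 8): 1365·t ≡ 7 − 271 = -264 (mod 8).
    Reduce coefficients mod 8: 5·t ≡ 0 (mod 8).
    The inverse of 5 mod 8 is 5 (since 5·5 = 25 = 3·8 + 1), so t ≡ 5·0 = 0 ≡ 0 (mod 8).
    Then x = 271 + 1365·0 = 271, valid modulo lcm(1365, 8) = 10920: x ≡ 271 (mod 10920).
Verify against each original: 271 mod 13 = 11, 271 mod 5 = 1, 271 mod 7 = 5, 271 mod 3 = 1, 271 mod 8 = 7.

x ≡ 271 (mod 10920).


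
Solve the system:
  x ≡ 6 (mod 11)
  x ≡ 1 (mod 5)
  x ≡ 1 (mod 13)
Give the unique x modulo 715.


Moduli 11, 5, 13 are pairwise coprime; by CRT there is a unique solution modulo M = 11 · 5 · 13 = 715.
Solve pairwise, accumulating the modulus:
  Start with x ≡ 6 (mod 11).
  Combine with x ≡ 1 (mod 5): since gcd(11, 5) = 1, we get a unique residue mod 55.
    Write x = 6 + 11·t and substitute into x ≡ 1 (mod 5): 11·t ≡ 1 − 6 = -5 (mod 5).
    Reduce coefficients mod 5: 1·t ≡ 0 (mod 5).
    So t ≡ 0 (mod 5).
    Then x = 6 + 11·0 = 6, valid modulo lcm(11, 5) = 55: x ≡ 6 (mod 55).
  Combine with x ≡ 1 (mod 13): since gcd(55, 13) = 1, we get a unique residue mod 715.
    Write x = 6 + 55·t and substitute into x ≡ 1 (mod 13): 55·t ≡ 1 − 6 = -5 (mod 13).
    Reduce coefficients mod 13: 3·t ≡ 8 (mod 13).
    The inverse of 3 mod 13 is 9 (since 3·9 = 27 = 2·13 + 1), so t ≡ 9·8 = 72 ≡ 7 (mod 13).
    Then x = 6 + 55·7 = 391, valid modulo lcm(55, 13) = 715: x ≡ 391 (mod 715).
Verify: 391 mod 11 = 6 ✓, 391 mod 5 = 1 ✓, 391 mod 13 = 1 ✓.

x ≡ 391 (mod 715).


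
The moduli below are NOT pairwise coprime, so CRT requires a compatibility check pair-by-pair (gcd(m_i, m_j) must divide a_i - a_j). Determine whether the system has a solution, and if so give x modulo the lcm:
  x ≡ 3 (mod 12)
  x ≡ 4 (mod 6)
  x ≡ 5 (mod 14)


Moduli 12, 6, 14 are not pairwise coprime, so CRT works modulo lcm(m_i) when all pairwise compatibility conditions hold.
Pairwise compatibility: gcd(m_i, m_j) must divide a_i - a_j for every pair.
Merge one congruence at a time:
  Start: x ≡ 3 (mod 12).
  Combine with x ≡ 4 (mod 6): gcd(12, 6) = 6, and 4 - 3 = 1 is NOT divisible by 6.
    ⇒ system is inconsistent (no integer solution).

No solution (the system is inconsistent).


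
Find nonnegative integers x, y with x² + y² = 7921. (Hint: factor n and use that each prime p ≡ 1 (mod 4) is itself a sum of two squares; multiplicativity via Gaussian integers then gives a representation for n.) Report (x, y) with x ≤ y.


Step 1: Factor n = 7921 = 89^2.
Step 2: Check the mod-4 condition on each prime factor: 89 ≡ 1 (mod 4), exponent 2.
All primes ≡ 3 (mod 4) appear to even exponent (or don't appear), so by the two-squares theorem n IS expressible as a sum of two squares.
Step 3: Build a representation. Here n = 89 · 89 is a product of primes ≡ 1 (mod 4). Each prime p ≡ 1 (mod 4) is itself a sum of two squares; find a² by testing p − a² for a perfect square:
  89: 89 − 1² = 88, 89 − 2² = 85, 89 − 3² = 80, 89 − 4² = 73, 89 − 5² = 64 = 8² ⇒ 89 = 5² + 8².
  Combine using the Brahmagupta–Fibonacci identity (a² + b²)(c² + d²) = (ac − bd)² + (ad + bc)² = (ac + bd)² + (ad − bc)²:
  89 · 89 = 7921: from (5² + 8²)(5² + 8²), take (5·5 − 8·8, 5·8 + 8·5) = (25 − 64, 40 + 40) = (-39, 80); dropping signs (only squares matter) gives (39, 80); check 39² + 80² = 1521 + 6400 = 7921 ✓.
Step 4: Order so x ≤ y and verify: 39² + 80² = 1521 + 6400 = 7921 = n. ✓

n = 7921 = 39² + 80² (one valid representation with x ≤ y).


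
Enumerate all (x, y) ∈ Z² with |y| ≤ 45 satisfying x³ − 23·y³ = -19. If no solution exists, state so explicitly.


The equation is x³ - 23y³ = -19. For fixed y, x³ = 23·y³ − 19, so a solution requires the RHS to be a perfect cube.
Strategy: iterate y from -45 to 45, compute RHS = 23·y³ − 19, and check whether it is a (positive or negative) perfect cube.
Check small values of y:
  y = 0: RHS = -19 is not a perfect cube.
  y = 1: RHS = 4 is not a perfect cube.
  y = -1: RHS = -42 is not a perfect cube.
  y = 2: RHS = 165 is not a perfect cube.
  y = -2: RHS = -203 is not a perfect cube.
  y = 3: RHS = 602 is not a perfect cube.
  y = -3: RHS = -640 is not a perfect cube.
Continuing the search up to |y| = 45 finds no solutions either.
No (x, y) in the scanned range satisfies the equation.

No integer solutions with |y| ≤ 45.


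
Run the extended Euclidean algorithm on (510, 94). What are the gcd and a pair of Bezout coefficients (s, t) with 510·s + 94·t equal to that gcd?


Euclidean algorithm on (510, 94) — divide until remainder is 0:
  510 = 5 · 94 + 40
  94 = 2 · 40 + 14
  40 = 2 · 14 + 12
  14 = 1 · 12 + 2
  12 = 6 · 2 + 0
gcd(510, 94) = 2.
Track Bezout coefficients alongside the remainders: start with r₀ = 510 = a·1 + b·0 (s = 1, t = 0) and r₁ = 94 = a·0 + b·1 (s = 0, t = 1); each new remainder r_{k+1} = r_{k-1} − q_k·r_k inherits s_{k+1} = s_{k-1} − q_k·s_k, t_{k+1} = t_{k-1} − q_k·t_k, so r_k = a·s_k + b·t_k at every step:
  q = 5: r = 40, s = 1 − 5·0 = 1, t = 0 − 5·1 = -5  (check: 510·1 + 94·(-5) = 40)
  q = 2: r = 14, s = 0 − 2·1 = -2, t = 1 − 2·(-5) = 11  (check: 510·(-2) + 94·11 = 14)
  q = 2: r = 12, s = 1 − 2·(-2) = 5, t = -5 − 2·11 = -27  (check: 510·5 + 94·(-27) = 12)
  q = 1: r = 2, s = -2 − 1·5 = -7, t = 11 − 1·(-27) = 38  (check: 510·(-7) + 94·38 = 2)
The row with r = 2 (the gcd) gives the Bezout coefficients s = -7, t = 38.
Result: 510 · (-7) + 94 · (38) = 2.

gcd(510, 94) = 2; s = -7, t = 38 (check: 510·(-7) + 94·38 = 2).


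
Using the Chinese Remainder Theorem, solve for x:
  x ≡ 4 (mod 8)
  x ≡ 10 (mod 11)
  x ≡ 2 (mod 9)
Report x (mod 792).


Moduli 8, 11, 9 are pairwise coprime; by CRT there is a unique solution modulo M = 8 · 11 · 9 = 792.
Solve pairwise, accumulating the modulus:
  Start with x ≡ 4 (mod 8).
  Combine with x ≡ 10 (mod 11): since gcd(8, 11) = 1, we get a unique residue mod 88.
    Write x = 4 + 8·t and substitute into x ≡ 10 (mod 11): 8·t ≡ 10 − 4 = 6 (mod 11).
    The inverse of 8 mod 11 is 7 (since 8·7 = 56 = 5·11 + 1), so t ≡ 7·6 = 42 ≡ 9 (mod 11).
    Then x = 4 + 8·9 = 76, valid modulo lcm(8, 11) = 88: x ≡ 76 (mod 88).
  Combine with x ≡ 2 (mod 9): since gcd(88, 9) = 1, we get a unique residue mod 792.
    Write x = 76 + 88·t and substitute into x ≡ 2 (mod 9): 88·t ≡ 2 − 76 = -74 (mod 9).
    Reduce coefficients mod 9: 7·t ≡ 7 (mod 9).
    The inverse of 7 mod 9 is 4 (since 7·4 = 28 = 3·9 + 1), so t ≡ 4·7 = 28 ≡ 1 (mod 9).
    Then x = 76 + 88·1 = 164, valid modulo lcm(88, 9) = 792: x ≡ 164 (mod 792).
Verify: 164 mod 8 = 4 ✓, 164 mod 11 = 10 ✓, 164 mod 9 = 2 ✓.

x ≡ 164 (mod 792).


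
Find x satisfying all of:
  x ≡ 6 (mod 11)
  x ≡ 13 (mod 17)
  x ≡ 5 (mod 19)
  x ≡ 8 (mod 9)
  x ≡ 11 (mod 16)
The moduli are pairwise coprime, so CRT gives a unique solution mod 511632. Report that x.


Product of moduli M = 11 · 17 · 19 · 9 · 16 = 511632.
Merge one congruence at a time:
  Start: x ≡ 6 (mod 11).
  Combine with x ≡ 13 (mod 17); new modulus lcm = 187.
    Write x = 6 + 11·t and substitute into x ≡ 13 (mod 17): 11·t ≡ 13 − 6 = 7 (mod 17).
    The inverse of 11 mod 17 is 14 (since 11·14 = 154 = 9·17 + 1), so t ≡ 14·7 = 98 ≡ 13 (mod 17).
    Then x = 6 + 11·13 = 149, valid modulo lcm(11, 17) = 187: x ≡ 149 (mod 187).
  Combine with x ≡ 5 (mod 19); new modulus lcm = 3553.
    Write x = 149 + 187·t and substitute into x ≡ 5 (mod 19): 187·t ≡ 5 − 149 = -144 (mod 19).
    Reduce coefficients mod 19: 16·t ≡ 8 (mod 19).
    The inverse of 16 mod 19 is 6 (since 16·6 = 96 = 5·19 + 1), so t ≡ 6·8 = 48 ≡ 10 (mod 19).
    Then x = 149 + 187·10 = 2019, valid modulo lcm(187, 19) = 3553: x ≡ 2019 (mod 3553).
  Combine with x ≡ 8 (mod 9); new modulus lcm = 31977.
    Write x = 2019 + 3553·t and substitute into x ≡ 8 (mod 9): 3553·t ≡ 8 − 2019 = -2011 (mod 9).
    Reduce coefficients mod 9: 7·t ≡ 5 (mod 9).
    The inverse of 7 mod 9 is 4 (since 7·4 = 28 = 3·9 + 1), so t ≡ 4·5 = 20 ≡ 2 (mod 9).
    Then x = 2019 + 3553·2 = 9125, valid modulo lcm(3553, 9) = 31977: x ≡ 9125 (mod 31977).
  Combine with x ≡ 11 (mod 16); new modulus lcm = 511632.
    Write x = 9125 + 31977·t and substitute into x ≡ 11 (mod 16): 31977·t ≡ 11 − 9125 = -9114 (mod 16).
    Reduce coefficients mod 16: 9·t ≡ 6 (mod 16).
    The inverse of 9 mod 16 is 9 (since 9·9 = 81 = 5·16 + 1), so t ≡ 9·6 = 54 ≡ 6 (mod 16).
    Then x = 9125 + 31977·6 = 200987, valid modulo lcm(31977, 16) = 511632: x ≡ 200987 (mod 511632).
Verify against each original: 200987 mod 11 = 6, 200987 mod 17 = 13, 200987 mod 19 = 5, 200987 mod 9 = 8, 200987 mod 16 = 11.

x ≡ 200987 (mod 511632).


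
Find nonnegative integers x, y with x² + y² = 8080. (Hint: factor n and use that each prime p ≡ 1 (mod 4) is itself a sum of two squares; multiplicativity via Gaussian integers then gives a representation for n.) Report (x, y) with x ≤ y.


Step 1: Factor n = 8080 = 2^4 · 5 · 101.
Step 2: Check the mod-4 condition on each prime factor: 2 = 2 (special); 5 ≡ 1 (mod 4), exponent 1; 101 ≡ 1 (mod 4), exponent 1.
All primes ≡ 3 (mod 4) appear to even exponent (or don't appear), so by the two-squares theorem n IS expressible as a sum of two squares.
Step 3: Build a representation. Group n = k² · m with k = 4 and m = 5 · 101 = 505 (a product of primes ≡ 1 (mod 4)); a representation of m scales to one of n via (k·x)² + (k·y)² = k²(x² + y²). Each prime p ≡ 1 (mod 4) is itself a sum of two squares; find a² by testing p − a² for a perfect square:
  5: 5 − 1² = 4 = 2² ⇒ 5 = 1² + 2².
  101: 101 − 1² = 100 = 10² ⇒ 101 = 1² + 10².
  Combine using the Brahmagupta–Fibonacci identity (a² + b²)(c² + d²) = (ac − bd)² + (ad + bc)² = (ac + bd)² + (ad − bc)²:
  5 · 101 = 505: from (1² + 2²)(1² + 10²), take (1·1 − 2·10, 1·10 + 2·1) = (1 − 20, 10 + 2) = (-19, 12); dropping signs (only squares matter) gives (19, 12); check 19² + 12² = 361 + 144 = 505 ✓.
  Scale by k = 4: (4·19, 4·12) = (76, 48).
Step 4: Order so x ≤ y and verify: 48² + 76² = 2304 + 5776 = 8080 = n. ✓

n = 8080 = 48² + 76² (one valid representation with x ≤ y).
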